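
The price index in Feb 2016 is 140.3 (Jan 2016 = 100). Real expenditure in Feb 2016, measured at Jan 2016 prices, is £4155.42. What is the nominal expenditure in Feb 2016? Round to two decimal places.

Nominal = Real × (Index/100) = 4155.42 × (140.3/100)
        = 4155.42 × 1.403 = 5830.0543

5830.05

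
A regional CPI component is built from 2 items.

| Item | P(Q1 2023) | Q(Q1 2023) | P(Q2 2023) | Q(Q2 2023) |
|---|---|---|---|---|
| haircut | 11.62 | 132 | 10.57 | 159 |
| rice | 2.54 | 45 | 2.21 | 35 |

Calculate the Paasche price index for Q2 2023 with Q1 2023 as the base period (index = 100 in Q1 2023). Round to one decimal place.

90.8

Paasche price index uses current-period quantities as weights.
ΣP(Q2 2023)·Q(Q2 2023) = 10.57×159 + 2.21×35 = 1680.63 + 77.35 = 1757.98
ΣP(Q1 2023)·Q(Q2 2023) = 11.62×159 + 2.54×35 = 1847.58 + 88.9 = 1936.48
Index = 1757.98 / 1936.48 × 100 = 90.7822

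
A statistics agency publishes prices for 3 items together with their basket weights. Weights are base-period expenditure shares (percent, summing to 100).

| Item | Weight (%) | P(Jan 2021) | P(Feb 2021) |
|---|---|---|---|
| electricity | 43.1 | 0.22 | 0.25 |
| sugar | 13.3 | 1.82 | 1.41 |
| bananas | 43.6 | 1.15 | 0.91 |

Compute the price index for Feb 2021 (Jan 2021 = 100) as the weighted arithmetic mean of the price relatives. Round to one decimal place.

93.8

electricity: 43.1 × (0.25/0.22) = 43.1 × 1.136364 = 48.9773
sugar: 13.3 × (1.41/1.82) = 13.3 × 0.774725 = 10.3038
bananas: 43.6 × (0.91/1.15) = 43.6 × 0.791304 = 34.5009
Index = Σ wᵢ·(p₁ᵢ/p₀ᵢ) = 48.9773 + 10.3038 + 34.5009 = 93.7820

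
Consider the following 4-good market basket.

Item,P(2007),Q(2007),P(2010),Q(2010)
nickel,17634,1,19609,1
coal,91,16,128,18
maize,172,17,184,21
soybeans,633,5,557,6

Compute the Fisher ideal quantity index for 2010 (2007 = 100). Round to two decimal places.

105.79

Laspeyres component (base-period weights):
ΣP(2007)Q(2010) = 17634×1 + 91×18 + 172×21 + 633×6 = 17634 + 1638 + 3612 + 3798 = 26682
ΣP(2007)Q(2007) = 17634×1 + 91×16 + 172×17 + 633×5 = 17634 + 1456 + 2924 + 3165 = 25179
L = 26682 / 25179 × 100 = 105.9693
Paasche component (current-period weights):
ΣP(2010)Q(2010) = 19609×1 + 128×18 + 184×21 + 557×6 = 19609 + 2304 + 3864 + 3342 = 29119
ΣP(2010)Q(2007) = 19609×1 + 128×16 + 184×17 + 557×5 = 19609 + 2048 + 3128 + 2785 = 27570
P = 29119 / 27570 × 100 = 105.6184
Fisher = √(L × P) = √(105.9693 × 105.6184) = 105.7937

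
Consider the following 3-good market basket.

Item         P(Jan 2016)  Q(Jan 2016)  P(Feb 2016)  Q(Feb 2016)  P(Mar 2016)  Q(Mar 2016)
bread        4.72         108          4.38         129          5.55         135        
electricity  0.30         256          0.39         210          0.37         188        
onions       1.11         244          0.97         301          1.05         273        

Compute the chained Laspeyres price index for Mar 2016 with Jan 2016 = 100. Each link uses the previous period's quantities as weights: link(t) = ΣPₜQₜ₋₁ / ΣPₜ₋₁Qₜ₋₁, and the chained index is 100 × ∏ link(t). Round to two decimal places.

Link Jan 2016→Feb 2016:
ΣP(Feb 2016)Q(Jan 2016) = 4.38×108 + 0.39×256 + 0.97×244 = 473.04 + 99.84 + 236.68 = 809.56
ΣP(Jan 2016)Q(Jan 2016) = 4.72×108 + 0.30×256 + 1.11×244 = 509.76 + 76.8 + 270.84 = 857.4
link = 809.56/857.4 = 0.944203
Link Feb 2016→Mar 2016:
ΣP(Mar 2016)Q(Feb 2016) = 5.55×129 + 0.37×210 + 1.05×301 = 715.95 + 77.7 + 316.05 = 1109.7
ΣP(Feb 2016)Q(Feb 2016) = 4.38×129 + 0.39×210 + 0.97×301 = 565.02 + 81.9 + 291.97 = 938.89
link = 1109.7/938.89 = 1.181928
Chained index = 100 × 0.944203 × 1.181928 = 111.5980

111.60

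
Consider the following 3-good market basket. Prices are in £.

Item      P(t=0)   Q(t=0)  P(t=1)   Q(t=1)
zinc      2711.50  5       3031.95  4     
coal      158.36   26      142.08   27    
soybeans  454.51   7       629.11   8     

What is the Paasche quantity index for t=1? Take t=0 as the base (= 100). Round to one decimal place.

Paasche quantity index uses current-period prices as weights.
ΣP(t=1)·Q(t=1) = 3031.95×4 + 142.08×27 + 629.11×8 = 12127.8 + 3836.16 + 5032.88 = 20996.84
ΣP(t=1)·Q(t=0) = 3031.95×5 + 142.08×26 + 629.11×7 = 15159.75 + 3694.08 + 4403.77 = 23257.6
Index = 20996.84 / 23257.6 × 100 = 90.2795

90.3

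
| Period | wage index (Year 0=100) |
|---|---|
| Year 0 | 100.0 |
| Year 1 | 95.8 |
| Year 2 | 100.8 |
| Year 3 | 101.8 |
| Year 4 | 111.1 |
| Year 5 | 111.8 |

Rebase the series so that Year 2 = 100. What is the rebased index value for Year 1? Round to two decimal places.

Rebased(Year 1) = 95.8 / 100.8 × 100 = 95.0397

95.04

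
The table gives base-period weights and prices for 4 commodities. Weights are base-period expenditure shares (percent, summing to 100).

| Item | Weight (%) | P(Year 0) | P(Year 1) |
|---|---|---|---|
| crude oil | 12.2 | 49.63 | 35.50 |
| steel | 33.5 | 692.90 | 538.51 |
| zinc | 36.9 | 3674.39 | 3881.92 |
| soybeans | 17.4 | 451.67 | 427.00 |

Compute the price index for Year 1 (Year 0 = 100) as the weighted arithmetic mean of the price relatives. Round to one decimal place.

90.2

crude oil: 12.2 × (35.50/49.63) = 12.2 × 0.715293 = 8.7266
steel: 33.5 × (538.51/692.90) = 33.5 × 0.777183 = 26.0356
zinc: 36.9 × (3881.92/3674.39) = 36.9 × 1.056480 = 38.9841
soybeans: 17.4 × (427.00/451.67) = 17.4 × 0.945380 = 16.4496
Index = Σ wᵢ·(p₁ᵢ/p₀ᵢ) = 8.7266 + 26.0356 + 38.9841 + 16.4496 = 90.1959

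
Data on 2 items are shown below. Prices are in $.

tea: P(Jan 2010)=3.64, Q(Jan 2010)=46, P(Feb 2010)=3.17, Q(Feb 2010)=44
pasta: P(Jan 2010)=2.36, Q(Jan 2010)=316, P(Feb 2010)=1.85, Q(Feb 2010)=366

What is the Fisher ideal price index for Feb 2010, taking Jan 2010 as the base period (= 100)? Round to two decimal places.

Laspeyres component (base-period weights):
ΣP(Feb 2010)Q(Jan 2010) = 3.17×46 + 1.85×316 = 145.82 + 584.6 = 730.42
ΣP(Jan 2010)Q(Jan 2010) = 3.64×46 + 2.36×316 = 167.44 + 745.76 = 913.2
L = 730.42 / 913.2 × 100 = 79.9847
Paasche component (current-period weights):
ΣP(Feb 2010)Q(Feb 2010) = 3.17×44 + 1.85×366 = 139.48 + 677.1 = 816.58
ΣP(Jan 2010)Q(Feb 2010) = 3.64×44 + 2.36×366 = 160.16 + 863.76 = 1023.92
P = 816.58 / 1023.92 × 100 = 79.7504
Fisher = √(L × P) = √(79.9847 × 79.7504) = 79.8674

79.87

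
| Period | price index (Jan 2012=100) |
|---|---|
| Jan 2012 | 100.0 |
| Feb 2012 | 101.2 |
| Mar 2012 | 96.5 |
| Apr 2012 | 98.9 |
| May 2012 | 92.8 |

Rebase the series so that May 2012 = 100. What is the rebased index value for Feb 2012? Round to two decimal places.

109.05

Rebased(Feb 2012) = 101.2 / 92.8 × 100 = 109.0517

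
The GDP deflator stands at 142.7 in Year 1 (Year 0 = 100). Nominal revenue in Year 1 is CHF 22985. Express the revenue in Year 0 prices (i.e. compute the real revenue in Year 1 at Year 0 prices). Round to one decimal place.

Real = Nominal ÷ (Index/100) = 22985 ÷ (142.7/100)
     = 22985 ÷ 1.427 = 16107.2179

16107.2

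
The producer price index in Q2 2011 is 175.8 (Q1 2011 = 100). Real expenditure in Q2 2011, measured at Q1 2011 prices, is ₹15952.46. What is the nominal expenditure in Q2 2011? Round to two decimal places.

28044.42

Nominal = Real × (Index/100) = 15952.46 × (175.8/100)
        = 15952.46 × 1.758 = 28044.4247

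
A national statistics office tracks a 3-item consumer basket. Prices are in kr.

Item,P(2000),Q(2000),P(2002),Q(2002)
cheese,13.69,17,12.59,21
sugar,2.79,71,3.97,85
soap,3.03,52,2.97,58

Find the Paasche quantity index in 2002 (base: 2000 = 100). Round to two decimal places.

119.03

Paasche quantity index uses current-period prices as weights.
ΣP(2002)·Q(2002) = 12.59×21 + 3.97×85 + 2.97×58 = 264.39 + 337.45 + 172.26 = 774.1
ΣP(2002)·Q(2000) = 12.59×17 + 3.97×71 + 2.97×52 = 214.03 + 281.87 + 154.44 = 650.34
Index = 774.1 / 650.34 × 100 = 119.0300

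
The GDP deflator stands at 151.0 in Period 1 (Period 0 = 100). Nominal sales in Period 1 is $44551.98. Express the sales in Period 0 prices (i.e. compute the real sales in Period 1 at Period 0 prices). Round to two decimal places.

29504.62

Real = Nominal ÷ (Index/100) = 44551.98 ÷ (151.0/100)
     = 44551.98 ÷ 1.510 = 29504.6225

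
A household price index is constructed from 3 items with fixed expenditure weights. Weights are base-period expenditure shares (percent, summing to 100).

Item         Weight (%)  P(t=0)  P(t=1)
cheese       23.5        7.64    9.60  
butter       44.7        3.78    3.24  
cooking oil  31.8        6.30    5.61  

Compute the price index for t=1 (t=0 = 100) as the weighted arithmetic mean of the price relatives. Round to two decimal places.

cheese: 23.5 × (9.60/7.64) = 23.5 × 1.256545 = 29.5288
butter: 44.7 × (3.24/3.78) = 44.7 × 0.857143 = 38.3143
cooking oil: 31.8 × (5.61/6.30) = 31.8 × 0.890476 = 28.3171
Index = Σ wᵢ·(p₁ᵢ/p₀ᵢ) = 29.5288 + 38.3143 + 28.3171 = 96.1602

96.16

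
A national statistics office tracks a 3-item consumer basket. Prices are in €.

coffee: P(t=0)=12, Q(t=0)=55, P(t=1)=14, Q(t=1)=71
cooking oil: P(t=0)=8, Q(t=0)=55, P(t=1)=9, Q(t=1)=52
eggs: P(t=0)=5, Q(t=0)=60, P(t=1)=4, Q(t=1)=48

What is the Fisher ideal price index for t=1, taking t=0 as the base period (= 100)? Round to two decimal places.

Laspeyres component (base-period weights):
ΣP(t=1)Q(t=0) = 14×55 + 9×55 + 4×60 = 770 + 495 + 240 = 1505
ΣP(t=0)Q(t=0) = 12×55 + 8×55 + 5×60 = 660 + 440 + 300 = 1400
L = 1505 / 1400 × 100 = 107.5000
Paasche component (current-period weights):
ΣP(t=1)Q(t=1) = 14×71 + 9×52 + 4×48 = 994 + 468 + 192 = 1654
ΣP(t=0)Q(t=1) = 12×71 + 8×52 + 5×48 = 852 + 416 + 240 = 1508
P = 1654 / 1508 × 100 = 109.6817
Fisher = √(L × P) = √(107.5000 × 109.6817) = 108.5854

108.59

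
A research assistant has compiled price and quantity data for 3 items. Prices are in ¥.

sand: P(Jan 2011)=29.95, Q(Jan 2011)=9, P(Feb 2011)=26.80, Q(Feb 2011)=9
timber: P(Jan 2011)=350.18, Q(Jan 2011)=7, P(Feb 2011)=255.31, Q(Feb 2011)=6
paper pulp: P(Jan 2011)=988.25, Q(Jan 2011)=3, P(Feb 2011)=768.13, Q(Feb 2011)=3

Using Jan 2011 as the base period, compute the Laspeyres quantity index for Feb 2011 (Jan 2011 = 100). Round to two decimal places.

93.84

Laspeyres quantity index uses base-period prices as weights.
ΣP(Jan 2011)·Q(Feb 2011) = 29.95×9 + 350.18×6 + 988.25×3 = 269.55 + 2101.08 + 2964.75 = 5335.38
ΣP(Jan 2011)·Q(Jan 2011) = 29.95×9 + 350.18×7 + 988.25×3 = 269.55 + 2451.26 + 2964.75 = 5685.56
Index = 5335.38 / 5685.56 × 100 = 93.8409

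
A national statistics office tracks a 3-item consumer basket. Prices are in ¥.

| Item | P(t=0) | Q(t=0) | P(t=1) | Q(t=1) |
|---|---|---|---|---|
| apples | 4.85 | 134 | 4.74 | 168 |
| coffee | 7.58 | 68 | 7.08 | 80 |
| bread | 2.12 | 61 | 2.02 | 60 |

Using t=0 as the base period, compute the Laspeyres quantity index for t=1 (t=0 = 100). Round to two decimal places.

119.60

Laspeyres quantity index uses base-period prices as weights.
ΣP(t=0)·Q(t=1) = 4.85×168 + 7.58×80 + 2.12×60 = 814.8 + 606.4 + 127.2 = 1548.4
ΣP(t=0)·Q(t=0) = 4.85×134 + 7.58×68 + 2.12×61 = 649.9 + 515.44 + 129.32 = 1294.66
Index = 1548.4 / 1294.66 × 100 = 119.5990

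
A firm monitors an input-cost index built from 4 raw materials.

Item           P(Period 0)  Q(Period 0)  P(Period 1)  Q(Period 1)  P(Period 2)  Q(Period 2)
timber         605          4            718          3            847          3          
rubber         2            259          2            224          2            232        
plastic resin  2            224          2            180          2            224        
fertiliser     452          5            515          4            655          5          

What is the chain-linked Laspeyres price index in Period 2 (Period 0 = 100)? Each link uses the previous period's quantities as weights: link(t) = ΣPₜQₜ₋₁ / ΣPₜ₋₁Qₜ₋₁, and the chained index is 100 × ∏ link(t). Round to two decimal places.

Link Period 0→Period 1:
ΣP(Period 1)Q(Period 0) = 718×4 + 2×259 + 2×224 + 515×5 = 2872 + 518 + 448 + 2575 = 6413
ΣP(Period 0)Q(Period 0) = 605×4 + 2×259 + 2×224 + 452×5 = 2420 + 518 + 448 + 2260 = 5646
link = 6413/5646 = 1.135848
Link Period 1→Period 2:
ΣP(Period 2)Q(Period 1) = 847×3 + 2×224 + 2×180 + 655×4 = 2541 + 448 + 360 + 2620 = 5969
ΣP(Period 1)Q(Period 1) = 718×3 + 2×224 + 2×180 + 515×4 = 2154 + 448 + 360 + 2060 = 5022
link = 5969/5022 = 1.188570
Chained index = 100 × 1.135848 × 1.188570 = 135.0036

135.00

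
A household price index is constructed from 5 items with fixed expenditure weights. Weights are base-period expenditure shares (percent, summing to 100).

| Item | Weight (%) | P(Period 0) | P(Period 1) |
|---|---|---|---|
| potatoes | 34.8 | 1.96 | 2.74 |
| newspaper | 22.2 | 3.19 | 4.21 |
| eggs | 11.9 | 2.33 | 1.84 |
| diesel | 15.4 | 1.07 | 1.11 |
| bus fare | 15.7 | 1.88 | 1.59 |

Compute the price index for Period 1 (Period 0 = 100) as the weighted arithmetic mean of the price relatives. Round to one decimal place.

116.6

potatoes: 34.8 × (2.74/1.96) = 34.8 × 1.397959 = 48.6490
newspaper: 22.2 × (4.21/3.19) = 22.2 × 1.319749 = 29.2984
eggs: 11.9 × (1.84/2.33) = 11.9 × 0.789700 = 9.3974
diesel: 15.4 × (1.11/1.07) = 15.4 × 1.037383 = 15.9757
bus fare: 15.7 × (1.59/1.88) = 15.7 × 0.845745 = 13.2782
Index = Σ wᵢ·(p₁ᵢ/p₀ᵢ) = 48.6490 + 29.2984 + 9.3974 + 15.9757 + 13.2782 = 116.5987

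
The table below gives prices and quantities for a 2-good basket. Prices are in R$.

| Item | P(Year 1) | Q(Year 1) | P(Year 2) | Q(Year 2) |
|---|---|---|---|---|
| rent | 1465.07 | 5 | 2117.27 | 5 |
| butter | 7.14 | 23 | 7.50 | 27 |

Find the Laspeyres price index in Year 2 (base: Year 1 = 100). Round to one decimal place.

143.7

Laspeyres price index uses base-period quantities as weights.
ΣP(Year 2)·Q(Year 1) = 2117.27×5 + 7.50×23 = 10586.35 + 172.5 = 10758.85
ΣP(Year 1)·Q(Year 1) = 1465.07×5 + 7.14×23 = 7325.35 + 164.22 = 7489.57
Index = 10758.85 / 7489.57 × 100 = 143.6511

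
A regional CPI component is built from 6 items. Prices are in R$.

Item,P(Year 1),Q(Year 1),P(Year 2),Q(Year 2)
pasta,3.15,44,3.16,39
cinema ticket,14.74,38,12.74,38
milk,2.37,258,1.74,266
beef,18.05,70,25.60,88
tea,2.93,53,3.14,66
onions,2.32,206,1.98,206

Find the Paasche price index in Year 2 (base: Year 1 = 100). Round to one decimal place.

Paasche price index uses current-period quantities as weights.
ΣP(Year 2)·Q(Year 2) = 3.16×39 + 12.74×38 + 1.74×266 + 25.60×88 + 3.14×66 + 1.98×206 = 123.24 + 484.12 + 462.84 + 2252.8 + 207.24 + 407.88 = 3938.12
ΣP(Year 1)·Q(Year 2) = 3.15×39 + 14.74×38 + 2.37×266 + 18.05×88 + 2.93×66 + 2.32×206 = 122.85 + 560.12 + 630.42 + 1588.4 + 193.38 + 477.92 = 3573.09
Index = 3938.12 / 3573.09 × 100 = 110.2161

110.2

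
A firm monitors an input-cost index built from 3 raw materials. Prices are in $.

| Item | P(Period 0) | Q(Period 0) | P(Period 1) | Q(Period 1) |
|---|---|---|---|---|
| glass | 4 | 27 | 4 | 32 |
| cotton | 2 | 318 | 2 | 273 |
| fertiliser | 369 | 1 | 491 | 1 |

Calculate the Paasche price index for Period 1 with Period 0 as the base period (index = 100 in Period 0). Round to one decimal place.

Paasche price index uses current-period quantities as weights.
ΣP(Period 1)·Q(Period 1) = 4×32 + 2×273 + 491×1 = 128 + 546 + 491 = 1165
ΣP(Period 0)·Q(Period 1) = 4×32 + 2×273 + 369×1 = 128 + 546 + 369 = 1043
Index = 1165 / 1043 × 100 = 111.6970

111.7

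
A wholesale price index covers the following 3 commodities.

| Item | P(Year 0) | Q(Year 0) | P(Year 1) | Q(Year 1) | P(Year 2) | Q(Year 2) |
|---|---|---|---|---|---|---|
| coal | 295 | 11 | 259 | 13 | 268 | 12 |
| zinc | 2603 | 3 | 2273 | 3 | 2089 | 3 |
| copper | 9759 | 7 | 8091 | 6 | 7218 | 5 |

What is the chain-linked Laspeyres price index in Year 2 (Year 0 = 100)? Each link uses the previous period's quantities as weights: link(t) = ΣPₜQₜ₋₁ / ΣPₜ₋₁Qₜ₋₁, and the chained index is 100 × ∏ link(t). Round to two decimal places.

75.47

Link Year 0→Year 1:
ΣP(Year 1)Q(Year 0) = 259×11 + 2273×3 + 8091×7 = 2849 + 6819 + 56637 = 66305
ΣP(Year 0)Q(Year 0) = 295×11 + 2603×3 + 9759×7 = 3245 + 7809 + 68313 = 79367
link = 66305/79367 = 0.835423
Link Year 1→Year 2:
ΣP(Year 2)Q(Year 1) = 268×13 + 2089×3 + 7218×6 = 3484 + 6267 + 43308 = 53059
ΣP(Year 1)Q(Year 1) = 259×13 + 2273×3 + 8091×6 = 3367 + 6819 + 48546 = 58732
link = 53059/58732 = 0.903409
Chained index = 100 × 0.835423 × 0.903409 = 75.4728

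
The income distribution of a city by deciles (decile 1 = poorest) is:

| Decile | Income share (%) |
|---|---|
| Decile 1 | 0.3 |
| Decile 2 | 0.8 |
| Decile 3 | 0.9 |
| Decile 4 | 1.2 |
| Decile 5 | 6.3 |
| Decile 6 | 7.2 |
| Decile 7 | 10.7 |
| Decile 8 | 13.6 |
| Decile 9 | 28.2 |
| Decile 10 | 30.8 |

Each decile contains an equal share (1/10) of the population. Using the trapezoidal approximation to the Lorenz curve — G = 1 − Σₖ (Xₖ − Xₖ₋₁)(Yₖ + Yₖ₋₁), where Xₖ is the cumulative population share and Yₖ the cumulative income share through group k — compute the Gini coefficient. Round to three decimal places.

0.559

Cumulative income shares Yₖ: 0.0030, 0.0110, 0.0200, 0.0320, 0.0950, 0.1670, 0.2740, 0.4100, 0.6920, 1.0000
Σ (Xₖ−Xₖ₋₁)(Yₖ+Yₖ₋₁) = (1/10)(0.0030+0.0000) + (1/10)(0.0110+0.0030) + (1/10)(0.0200+0.0110) + (1/10)(0.0320+0.0200) + (1/10)(0.0950+0.0320) + (1/10)(0.1670+0.0950) + (1/10)(0.2740+0.1670) + (1/10)(0.4100+0.2740) + (1/10)(0.6920+0.4100) + (1/10)(1.0000+0.6920)
  = 0.0003 + 0.0014 + 0.0031 + 0.0052 + 0.0127 + 0.0262 + 0.0441 + 0.0684 + 0.1102 + 0.1692 = 0.4408
G = 1 − 0.4408 = 0.5592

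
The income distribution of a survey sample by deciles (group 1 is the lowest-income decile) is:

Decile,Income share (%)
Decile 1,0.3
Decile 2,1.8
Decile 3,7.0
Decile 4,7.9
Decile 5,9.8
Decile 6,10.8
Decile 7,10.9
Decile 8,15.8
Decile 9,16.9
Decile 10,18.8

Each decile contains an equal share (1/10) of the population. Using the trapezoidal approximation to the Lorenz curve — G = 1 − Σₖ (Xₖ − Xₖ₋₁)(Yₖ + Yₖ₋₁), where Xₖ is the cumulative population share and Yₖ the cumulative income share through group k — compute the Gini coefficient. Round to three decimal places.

Cumulative income shares Yₖ: 0.0030, 0.0210, 0.0910, 0.1700, 0.2680, 0.3760, 0.4850, 0.6430, 0.8120, 1.0000
Σ (Xₖ−Xₖ₋₁)(Yₖ+Yₖ₋₁) = (1/10)(0.0030+0.0000) + (1/10)(0.0210+0.0030) + (1/10)(0.0910+0.0210) + (1/10)(0.1700+0.0910) + (1/10)(0.2680+0.1700) + (1/10)(0.3760+0.2680) + (1/10)(0.4850+0.3760) + (1/10)(0.6430+0.4850) + (1/10)(0.8120+0.6430) + (1/10)(1.0000+0.8120)
  = 0.0003 + 0.0024 + 0.0112 + 0.0261 + 0.0438 + 0.0644 + 0.0861 + 0.1128 + 0.1455 + 0.1812 = 0.6738
G = 1 − 0.6738 = 0.3262

0.326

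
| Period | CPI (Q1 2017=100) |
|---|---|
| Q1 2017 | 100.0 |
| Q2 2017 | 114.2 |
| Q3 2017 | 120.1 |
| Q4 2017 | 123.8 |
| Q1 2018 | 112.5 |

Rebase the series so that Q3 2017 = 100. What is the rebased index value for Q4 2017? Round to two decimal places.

103.08

Rebased(Q4 2017) = 123.8 / 120.1 × 100 = 103.0808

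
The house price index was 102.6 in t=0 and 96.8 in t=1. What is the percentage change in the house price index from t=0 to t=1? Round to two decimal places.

Change = (96.8 − 102.6) / 102.6 × 100
       = -5.8 / 102.6 × 100 = -5.6530%

-5.65%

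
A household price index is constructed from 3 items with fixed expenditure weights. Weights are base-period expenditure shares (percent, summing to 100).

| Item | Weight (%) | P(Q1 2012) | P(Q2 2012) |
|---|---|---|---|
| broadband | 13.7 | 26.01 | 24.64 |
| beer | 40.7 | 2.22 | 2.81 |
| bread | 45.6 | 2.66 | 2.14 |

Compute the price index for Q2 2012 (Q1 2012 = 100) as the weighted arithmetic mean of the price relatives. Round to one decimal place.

broadband: 13.7 × (24.64/26.01) = 13.7 × 0.947328 = 12.9784
beer: 40.7 × (2.81/2.22) = 40.7 × 1.265766 = 51.5167
bread: 45.6 × (2.14/2.66) = 45.6 × 0.804511 = 36.6857
Index = Σ wᵢ·(p₁ᵢ/p₀ᵢ) = 12.9784 + 51.5167 + 36.6857 = 101.1808

101.2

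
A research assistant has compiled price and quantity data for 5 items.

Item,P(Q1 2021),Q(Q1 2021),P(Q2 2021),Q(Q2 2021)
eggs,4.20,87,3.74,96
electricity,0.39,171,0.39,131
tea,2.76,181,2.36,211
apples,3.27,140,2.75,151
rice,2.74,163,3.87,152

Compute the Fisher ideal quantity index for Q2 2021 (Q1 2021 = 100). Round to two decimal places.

Laspeyres component (base-period weights):
ΣP(Q1 2021)Q(Q2 2021) = 4.20×96 + 0.39×131 + 2.76×211 + 3.27×151 + 2.74×152 = 403.2 + 51.09 + 582.36 + 493.77 + 416.48 = 1946.9
ΣP(Q1 2021)Q(Q1 2021) = 4.20×87 + 0.39×171 + 2.76×181 + 3.27×140 + 2.74×163 = 365.4 + 66.69 + 499.56 + 457.8 + 446.62 = 1836.07
L = 1946.9 / 1836.07 × 100 = 106.0363
Paasche component (current-period weights):
ΣP(Q2 2021)Q(Q2 2021) = 3.74×96 + 0.39×131 + 2.36×211 + 2.75×151 + 3.87×152 = 359.04 + 51.09 + 497.96 + 415.25 + 588.24 = 1911.58
ΣP(Q2 2021)Q(Q1 2021) = 3.74×87 + 0.39×171 + 2.36×181 + 2.75×140 + 3.87×163 = 325.38 + 66.69 + 427.16 + 385 + 630.81 = 1835.04
P = 1911.58 / 1835.04 × 100 = 104.1710
Fisher = √(L × P) = √(106.0363 × 104.1710) = 105.0995

105.10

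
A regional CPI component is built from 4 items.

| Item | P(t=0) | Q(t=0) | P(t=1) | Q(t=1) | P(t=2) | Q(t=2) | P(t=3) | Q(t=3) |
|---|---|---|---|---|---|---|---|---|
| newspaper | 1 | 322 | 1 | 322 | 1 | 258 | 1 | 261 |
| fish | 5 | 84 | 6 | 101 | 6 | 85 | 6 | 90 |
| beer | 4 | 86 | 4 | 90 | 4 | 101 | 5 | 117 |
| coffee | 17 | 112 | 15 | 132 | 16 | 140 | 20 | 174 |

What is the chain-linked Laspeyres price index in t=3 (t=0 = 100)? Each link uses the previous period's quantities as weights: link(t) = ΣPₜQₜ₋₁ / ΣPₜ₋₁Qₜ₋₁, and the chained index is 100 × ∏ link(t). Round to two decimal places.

Link t=0→t=1:
ΣP(t=1)Q(t=0) = 1×322 + 6×84 + 4×86 + 15×112 = 322 + 504 + 344 + 1680 = 2850
ΣP(t=0)Q(t=0) = 1×322 + 5×84 + 4×86 + 17×112 = 322 + 420 + 344 + 1904 = 2990
link = 2850/2990 = 0.953177
Link t=1→t=2:
ΣP(t=2)Q(t=1) = 1×322 + 6×101 + 4×90 + 16×132 = 322 + 606 + 360 + 2112 = 3400
ΣP(t=1)Q(t=1) = 1×322 + 6×101 + 4×90 + 15×132 = 322 + 606 + 360 + 1980 = 3268
link = 3400/3268 = 1.040392
Link t=2→t=3:
ΣP(t=3)Q(t=2) = 1×258 + 6×85 + 5×101 + 20×140 = 258 + 510 + 505 + 2800 = 4073
ΣP(t=2)Q(t=2) = 1×258 + 6×85 + 4×101 + 16×140 = 258 + 510 + 404 + 2240 = 3412
link = 4073/3412 = 1.193728
Chained index = 100 × 0.953177 × 1.040392 × 1.193728 = 118.3793

118.38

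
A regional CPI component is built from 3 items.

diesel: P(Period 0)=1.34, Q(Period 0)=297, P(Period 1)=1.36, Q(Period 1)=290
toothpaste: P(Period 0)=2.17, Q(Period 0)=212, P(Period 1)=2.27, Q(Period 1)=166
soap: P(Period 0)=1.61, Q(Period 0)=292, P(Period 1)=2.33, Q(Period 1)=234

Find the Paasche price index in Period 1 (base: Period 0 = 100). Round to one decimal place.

117.0

Paasche price index uses current-period quantities as weights.
ΣP(Period 1)·Q(Period 1) = 1.36×290 + 2.27×166 + 2.33×234 = 394.4 + 376.82 + 545.22 = 1316.44
ΣP(Period 0)·Q(Period 1) = 1.34×290 + 2.17×166 + 1.61×234 = 388.6 + 360.22 + 376.74 = 1125.56
Index = 1316.44 / 1125.56 × 100 = 116.9587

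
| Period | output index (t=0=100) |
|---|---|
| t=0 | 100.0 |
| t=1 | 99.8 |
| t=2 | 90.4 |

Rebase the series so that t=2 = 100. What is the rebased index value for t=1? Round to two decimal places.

Rebased(t=1) = 99.8 / 90.4 × 100 = 110.3982

110.40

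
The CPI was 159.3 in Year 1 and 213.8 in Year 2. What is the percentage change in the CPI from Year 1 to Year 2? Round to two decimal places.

34.21%

Change = (213.8 − 159.3) / 159.3 × 100
       = 54.5 / 159.3 × 100 = 34.2122%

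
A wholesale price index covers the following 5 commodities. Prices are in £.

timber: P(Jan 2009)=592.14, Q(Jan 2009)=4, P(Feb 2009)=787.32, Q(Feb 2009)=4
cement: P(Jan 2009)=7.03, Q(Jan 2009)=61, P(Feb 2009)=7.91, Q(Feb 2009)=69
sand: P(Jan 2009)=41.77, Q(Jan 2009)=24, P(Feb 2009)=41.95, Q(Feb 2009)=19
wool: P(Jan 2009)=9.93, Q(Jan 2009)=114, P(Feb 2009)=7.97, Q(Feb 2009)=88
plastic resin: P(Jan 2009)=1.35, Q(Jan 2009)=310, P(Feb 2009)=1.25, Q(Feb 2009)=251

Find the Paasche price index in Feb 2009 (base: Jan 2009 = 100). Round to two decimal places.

113.32

Paasche price index uses current-period quantities as weights.
ΣP(Feb 2009)·Q(Feb 2009) = 787.32×4 + 7.91×69 + 41.95×19 + 7.97×88 + 1.25×251 = 3149.28 + 545.79 + 797.05 + 701.36 + 313.75 = 5507.23
ΣP(Jan 2009)·Q(Feb 2009) = 592.14×4 + 7.03×69 + 41.77×19 + 9.93×88 + 1.35×251 = 2368.56 + 485.07 + 793.63 + 873.84 + 338.85 = 4859.95
Index = 5507.23 / 4859.95 × 100 = 113.3187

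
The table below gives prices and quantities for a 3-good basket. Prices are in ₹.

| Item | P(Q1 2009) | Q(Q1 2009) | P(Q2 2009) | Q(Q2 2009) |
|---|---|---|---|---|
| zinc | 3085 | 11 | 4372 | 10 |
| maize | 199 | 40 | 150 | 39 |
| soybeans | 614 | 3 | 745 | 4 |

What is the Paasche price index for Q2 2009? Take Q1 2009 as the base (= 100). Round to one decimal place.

Paasche price index uses current-period quantities as weights.
ΣP(Q2 2009)·Q(Q2 2009) = 4372×10 + 150×39 + 745×4 = 43720 + 5850 + 2980 = 52550
ΣP(Q1 2009)·Q(Q2 2009) = 3085×10 + 199×39 + 614×4 = 30850 + 7761 + 2456 = 41067
Index = 52550 / 41067 × 100 = 127.9616

128.0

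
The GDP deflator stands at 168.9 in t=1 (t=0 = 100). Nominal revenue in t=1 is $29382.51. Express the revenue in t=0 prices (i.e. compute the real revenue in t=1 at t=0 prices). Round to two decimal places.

Real = Nominal ÷ (Index/100) = 29382.51 ÷ (168.9/100)
     = 29382.51 ÷ 1.689 = 17396.3943

17396.39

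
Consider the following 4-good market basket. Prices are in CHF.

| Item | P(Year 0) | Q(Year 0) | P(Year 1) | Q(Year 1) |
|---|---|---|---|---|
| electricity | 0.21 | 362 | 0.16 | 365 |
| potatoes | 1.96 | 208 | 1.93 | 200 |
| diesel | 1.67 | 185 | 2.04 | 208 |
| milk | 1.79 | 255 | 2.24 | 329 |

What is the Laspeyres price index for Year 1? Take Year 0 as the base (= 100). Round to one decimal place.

112.7

Laspeyres price index uses base-period quantities as weights.
ΣP(Year 1)·Q(Year 0) = 0.16×362 + 1.93×208 + 2.04×185 + 2.24×255 = 57.92 + 401.44 + 377.4 + 571.2 = 1407.96
ΣP(Year 0)·Q(Year 0) = 0.21×362 + 1.96×208 + 1.67×185 + 1.79×255 = 76.02 + 407.68 + 308.95 + 456.45 = 1249.1
Index = 1407.96 / 1249.1 × 100 = 112.7180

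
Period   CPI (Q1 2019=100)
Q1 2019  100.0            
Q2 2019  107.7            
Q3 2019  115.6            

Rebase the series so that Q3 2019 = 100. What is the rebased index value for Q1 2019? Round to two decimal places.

Rebased(Q1 2019) = 100.0 / 115.6 × 100 = 86.5052

86.51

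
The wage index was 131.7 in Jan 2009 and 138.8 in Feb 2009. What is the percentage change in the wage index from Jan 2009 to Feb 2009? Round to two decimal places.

Change = (138.8 − 131.7) / 131.7 × 100
       = 7.1 / 131.7 × 100 = 5.3910%

5.39%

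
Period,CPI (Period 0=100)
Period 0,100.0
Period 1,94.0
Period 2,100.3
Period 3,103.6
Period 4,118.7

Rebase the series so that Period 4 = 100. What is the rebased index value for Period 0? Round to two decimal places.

84.25

Rebased(Period 0) = 100.0 / 118.7 × 100 = 84.2460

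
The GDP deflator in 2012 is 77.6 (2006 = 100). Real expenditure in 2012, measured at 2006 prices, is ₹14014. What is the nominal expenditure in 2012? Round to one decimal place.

10874.9

Nominal = Real × (Index/100) = 14014 × (77.6/100)
        = 14014 × 0.776 = 10874.8640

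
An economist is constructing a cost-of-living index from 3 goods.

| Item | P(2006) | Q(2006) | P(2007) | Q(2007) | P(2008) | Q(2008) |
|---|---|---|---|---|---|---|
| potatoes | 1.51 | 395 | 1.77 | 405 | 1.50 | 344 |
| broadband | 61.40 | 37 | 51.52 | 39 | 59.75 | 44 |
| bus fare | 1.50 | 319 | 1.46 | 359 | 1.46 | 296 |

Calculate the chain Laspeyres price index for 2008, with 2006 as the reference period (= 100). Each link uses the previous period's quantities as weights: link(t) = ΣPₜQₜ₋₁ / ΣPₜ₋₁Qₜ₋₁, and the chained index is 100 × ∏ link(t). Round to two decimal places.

97.74

Link 2006→2007:
ΣP(2007)Q(2006) = 1.77×395 + 51.52×37 + 1.46×319 = 699.15 + 1906.24 + 465.74 = 3071.13
ΣP(2006)Q(2006) = 1.51×395 + 61.40×37 + 1.50×319 = 596.45 + 2271.8 + 478.5 = 3346.75
link = 3071.13/3346.75 = 0.917645
Link 2007→2008:
ΣP(2008)Q(2007) = 1.50×405 + 59.75×39 + 1.46×359 = 607.5 + 2330.25 + 524.14 = 3461.89
ΣP(2007)Q(2007) = 1.77×405 + 51.52×39 + 1.46×359 = 716.85 + 2009.28 + 524.14 = 3250.27
link = 3461.89/3250.27 = 1.065108
Chained index = 100 × 0.917645 × 1.065108 = 97.7392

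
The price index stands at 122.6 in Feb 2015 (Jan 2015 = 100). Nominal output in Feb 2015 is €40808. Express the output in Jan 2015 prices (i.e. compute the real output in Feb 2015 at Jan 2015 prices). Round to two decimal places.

Real = Nominal ÷ (Index/100) = 40808 ÷ (122.6/100)
     = 40808 ÷ 1.226 = 33285.4812

33285.48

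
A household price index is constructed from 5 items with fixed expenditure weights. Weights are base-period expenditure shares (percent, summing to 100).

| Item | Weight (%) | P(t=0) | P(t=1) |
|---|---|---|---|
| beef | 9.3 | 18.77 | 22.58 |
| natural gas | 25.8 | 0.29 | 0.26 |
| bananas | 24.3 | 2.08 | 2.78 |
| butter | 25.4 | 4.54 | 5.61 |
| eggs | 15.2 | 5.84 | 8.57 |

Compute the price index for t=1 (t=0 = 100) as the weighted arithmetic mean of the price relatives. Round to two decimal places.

120.49

beef: 9.3 × (22.58/18.77) = 9.3 × 1.202983 = 11.1877
natural gas: 25.8 × (0.26/0.29) = 25.8 × 0.896552 = 23.1310
bananas: 24.3 × (2.78/2.08) = 24.3 × 1.336538 = 32.4779
butter: 25.4 × (5.61/4.54) = 25.4 × 1.235683 = 31.3863
eggs: 15.2 × (8.57/5.84) = 15.2 × 1.467466 = 22.3055
Index = Σ wᵢ·(p₁ᵢ/p₀ᵢ) = 11.1877 + 23.1310 + 32.4779 + 31.3863 + 22.3055 = 120.4885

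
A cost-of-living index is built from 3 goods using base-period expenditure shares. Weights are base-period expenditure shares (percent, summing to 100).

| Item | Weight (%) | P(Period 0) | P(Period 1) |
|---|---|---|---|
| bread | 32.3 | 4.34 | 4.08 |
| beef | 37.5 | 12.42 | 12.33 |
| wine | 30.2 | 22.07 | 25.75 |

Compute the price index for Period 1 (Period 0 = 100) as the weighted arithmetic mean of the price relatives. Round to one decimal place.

102.8

bread: 32.3 × (4.08/4.34) = 32.3 × 0.940092 = 30.3650
beef: 37.5 × (12.33/12.42) = 37.5 × 0.992754 = 37.2283
wine: 30.2 × (25.75/22.07) = 30.2 × 1.166742 = 35.2356
Index = Σ wᵢ·(p₁ᵢ/p₀ᵢ) = 30.3650 + 37.2283 + 35.2356 = 102.8289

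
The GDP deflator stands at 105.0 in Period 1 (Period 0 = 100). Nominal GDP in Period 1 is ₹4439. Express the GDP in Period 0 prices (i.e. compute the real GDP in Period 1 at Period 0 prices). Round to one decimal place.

Real = Nominal ÷ (Index/100) = 4439 ÷ (105.0/100)
     = 4439 ÷ 1.050 = 4227.6190

4227.6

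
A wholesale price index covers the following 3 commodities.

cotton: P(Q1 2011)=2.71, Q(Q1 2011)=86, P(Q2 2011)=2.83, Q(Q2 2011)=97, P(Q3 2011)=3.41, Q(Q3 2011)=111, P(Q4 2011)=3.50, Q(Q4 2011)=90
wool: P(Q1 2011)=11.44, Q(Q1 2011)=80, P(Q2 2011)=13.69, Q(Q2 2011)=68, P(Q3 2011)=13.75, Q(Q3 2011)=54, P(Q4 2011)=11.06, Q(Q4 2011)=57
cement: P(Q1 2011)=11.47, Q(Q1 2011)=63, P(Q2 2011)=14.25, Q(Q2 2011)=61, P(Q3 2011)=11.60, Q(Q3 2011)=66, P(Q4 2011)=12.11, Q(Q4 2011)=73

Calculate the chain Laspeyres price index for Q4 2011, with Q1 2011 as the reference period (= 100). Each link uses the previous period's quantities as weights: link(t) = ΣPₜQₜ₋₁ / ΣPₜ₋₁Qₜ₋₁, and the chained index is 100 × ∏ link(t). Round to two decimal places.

Link Q1 2011→Q2 2011:
ΣP(Q2 2011)Q(Q1 2011) = 2.83×86 + 13.69×80 + 14.25×63 = 243.38 + 1095.2 + 897.75 = 2236.33
ΣP(Q1 2011)Q(Q1 2011) = 2.71×86 + 11.44×80 + 11.47×63 = 233.06 + 915.2 + 722.61 = 1870.87
link = 2236.33/1870.87 = 1.195342
Link Q2 2011→Q3 2011:
ΣP(Q3 2011)Q(Q2 2011) = 3.41×97 + 13.75×68 + 11.60×61 = 330.77 + 935 + 707.6 = 1973.37
ΣP(Q2 2011)Q(Q2 2011) = 2.83×97 + 13.69×68 + 14.25×61 = 274.51 + 930.92 + 869.25 = 2074.68
link = 1973.37/2074.68 = 0.951168
Link Q3 2011→Q4 2011:
ΣP(Q4 2011)Q(Q3 2011) = 3.50×111 + 11.06×54 + 12.11×66 = 388.5 + 597.24 + 799.26 = 1785
ΣP(Q3 2011)Q(Q3 2011) = 3.41×111 + 13.75×54 + 11.60×66 = 378.51 + 742.5 + 765.6 = 1886.61
link = 1785/1886.61 = 0.946141
Chained index = 100 × 1.195342 × 0.951168 × 0.946141 = 107.5736

107.57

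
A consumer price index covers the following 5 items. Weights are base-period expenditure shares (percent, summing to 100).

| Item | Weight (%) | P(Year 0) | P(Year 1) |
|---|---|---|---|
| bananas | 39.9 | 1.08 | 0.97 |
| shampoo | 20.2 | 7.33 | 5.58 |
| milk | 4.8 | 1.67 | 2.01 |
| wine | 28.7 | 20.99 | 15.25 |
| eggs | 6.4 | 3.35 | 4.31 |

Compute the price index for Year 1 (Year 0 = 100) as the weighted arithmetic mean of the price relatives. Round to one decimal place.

bananas: 39.9 × (0.97/1.08) = 39.9 × 0.898148 = 35.8361
shampoo: 20.2 × (5.58/7.33) = 20.2 × 0.761255 = 15.3774
milk: 4.8 × (2.01/1.67) = 4.8 × 1.203593 = 5.7772
wine: 28.7 × (15.25/20.99) = 28.7 × 0.726536 = 20.8516
eggs: 6.4 × (4.31/3.35) = 6.4 × 1.286567 = 8.2340
Index = Σ wᵢ·(p₁ᵢ/p₀ᵢ) = 35.8361 + 15.3774 + 5.7772 + 20.8516 + 8.2340 = 86.0763

86.1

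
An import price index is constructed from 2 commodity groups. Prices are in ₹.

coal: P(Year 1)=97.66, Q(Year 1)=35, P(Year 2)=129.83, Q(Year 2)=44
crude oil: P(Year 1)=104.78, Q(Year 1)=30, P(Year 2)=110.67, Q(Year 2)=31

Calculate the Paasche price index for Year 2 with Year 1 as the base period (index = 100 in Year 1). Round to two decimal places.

Paasche price index uses current-period quantities as weights.
ΣP(Year 2)·Q(Year 2) = 129.83×44 + 110.67×31 = 5712.52 + 3430.77 = 9143.29
ΣP(Year 1)·Q(Year 2) = 97.66×44 + 104.78×31 = 4297.04 + 3248.18 = 7545.22
Index = 9143.29 / 7545.22 × 100 = 121.1799

121.18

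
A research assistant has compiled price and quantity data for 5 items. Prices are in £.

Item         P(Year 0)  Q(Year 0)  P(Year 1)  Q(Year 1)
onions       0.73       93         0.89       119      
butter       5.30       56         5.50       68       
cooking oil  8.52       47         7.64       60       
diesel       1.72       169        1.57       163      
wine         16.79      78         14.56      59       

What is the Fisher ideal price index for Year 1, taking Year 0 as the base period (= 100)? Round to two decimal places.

91.51

Laspeyres component (base-period weights):
ΣP(Year 1)Q(Year 0) = 0.89×93 + 5.50×56 + 7.64×47 + 1.57×169 + 14.56×78 = 82.77 + 308 + 359.08 + 265.33 + 1135.68 = 2150.86
ΣP(Year 0)Q(Year 0) = 0.73×93 + 5.30×56 + 8.52×47 + 1.72×169 + 16.79×78 = 67.89 + 296.8 + 400.44 + 290.68 + 1309.62 = 2365.43
L = 2150.86 / 2365.43 × 100 = 90.9289
Paasche component (current-period weights):
ΣP(Year 1)Q(Year 1) = 0.89×119 + 5.50×68 + 7.64×60 + 1.57×163 + 14.56×59 = 105.91 + 374 + 458.4 + 255.91 + 859.04 = 2053.26
ΣP(Year 0)Q(Year 1) = 0.73×119 + 5.30×68 + 8.52×60 + 1.72×163 + 16.79×59 = 86.87 + 360.4 + 511.2 + 280.36 + 990.61 = 2229.44
P = 2053.26 / 2229.44 × 100 = 92.0976
Fisher = √(L × P) = √(90.9289 × 92.0976) = 91.5114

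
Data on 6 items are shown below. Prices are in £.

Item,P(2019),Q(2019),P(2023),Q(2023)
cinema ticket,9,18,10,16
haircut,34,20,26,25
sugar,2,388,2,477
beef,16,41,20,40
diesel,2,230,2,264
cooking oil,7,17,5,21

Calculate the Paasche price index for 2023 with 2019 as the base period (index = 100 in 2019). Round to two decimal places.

Paasche price index uses current-period quantities as weights.
ΣP(2023)·Q(2023) = 10×16 + 26×25 + 2×477 + 20×40 + 2×264 + 5×21 = 160 + 650 + 954 + 800 + 528 + 105 = 3197
ΣP(2019)·Q(2023) = 9×16 + 34×25 + 2×477 + 16×40 + 2×264 + 7×21 = 144 + 850 + 954 + 640 + 528 + 147 = 3263
Index = 3197 / 3263 × 100 = 97.9773

97.98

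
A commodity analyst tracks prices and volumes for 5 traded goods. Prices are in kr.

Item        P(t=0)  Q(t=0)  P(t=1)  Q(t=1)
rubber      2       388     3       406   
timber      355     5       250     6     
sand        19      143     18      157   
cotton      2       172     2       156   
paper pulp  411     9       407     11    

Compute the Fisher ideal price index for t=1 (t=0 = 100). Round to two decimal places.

96.33

Laspeyres component (base-period weights):
ΣP(t=1)Q(t=0) = 3×388 + 250×5 + 18×143 + 2×172 + 407×9 = 1164 + 1250 + 2574 + 344 + 3663 = 8995
ΣP(t=0)Q(t=0) = 2×388 + 355×5 + 19×143 + 2×172 + 411×9 = 776 + 1775 + 2717 + 344 + 3699 = 9311
L = 8995 / 9311 × 100 = 96.6062
Paasche component (current-period weights):
ΣP(t=1)Q(t=1) = 3×406 + 250×6 + 18×157 + 2×156 + 407×11 = 1218 + 1500 + 2826 + 312 + 4477 = 10333
ΣP(t=0)Q(t=1) = 2×406 + 355×6 + 19×157 + 2×156 + 411×11 = 812 + 2130 + 2983 + 312 + 4521 = 10758
P = 10333 / 10758 × 100 = 96.0495
Fisher = √(L × P) = √(96.6062 × 96.0495) = 96.3274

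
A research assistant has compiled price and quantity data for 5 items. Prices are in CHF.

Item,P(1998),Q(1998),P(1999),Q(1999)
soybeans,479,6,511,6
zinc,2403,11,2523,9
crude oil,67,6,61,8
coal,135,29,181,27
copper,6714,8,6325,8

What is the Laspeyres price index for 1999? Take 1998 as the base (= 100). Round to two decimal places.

Laspeyres price index uses base-period quantities as weights.
ΣP(1999)·Q(1998) = 511×6 + 2523×11 + 61×6 + 181×29 + 6325×8 = 3066 + 27753 + 366 + 5249 + 50600 = 87034
ΣP(1998)·Q(1998) = 479×6 + 2403×11 + 67×6 + 135×29 + 6714×8 = 2874 + 26433 + 402 + 3915 + 53712 = 87336
Index = 87034 / 87336 × 100 = 99.6542

99.65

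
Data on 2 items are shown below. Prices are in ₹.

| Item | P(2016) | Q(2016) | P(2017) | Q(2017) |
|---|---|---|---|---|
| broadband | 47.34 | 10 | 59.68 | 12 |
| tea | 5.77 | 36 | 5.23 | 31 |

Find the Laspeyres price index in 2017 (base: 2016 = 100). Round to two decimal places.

115.26

Laspeyres price index uses base-period quantities as weights.
ΣP(2017)·Q(2016) = 59.68×10 + 5.23×36 = 596.8 + 188.28 = 785.08
ΣP(2016)·Q(2016) = 47.34×10 + 5.77×36 = 473.4 + 207.72 = 681.12
Index = 785.08 / 681.12 × 100 = 115.2631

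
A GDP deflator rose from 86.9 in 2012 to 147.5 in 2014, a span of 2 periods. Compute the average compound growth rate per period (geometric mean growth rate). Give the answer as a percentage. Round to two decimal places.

Growth factor = (147.5/86.9)^(1/2) = (1.697353)^(1/2) = 1.302825
Growth rate = 1.302825 − 1 = 0.302825 = 30.2825%

30.28%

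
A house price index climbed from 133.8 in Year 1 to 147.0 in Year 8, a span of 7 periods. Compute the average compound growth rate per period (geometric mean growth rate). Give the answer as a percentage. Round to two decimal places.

1.35%

Growth factor = (147.0/133.8)^(1/7) = (1.098655)^(1/7) = 1.013532
Growth rate = 1.013532 − 1 = 0.013532 = 1.3532%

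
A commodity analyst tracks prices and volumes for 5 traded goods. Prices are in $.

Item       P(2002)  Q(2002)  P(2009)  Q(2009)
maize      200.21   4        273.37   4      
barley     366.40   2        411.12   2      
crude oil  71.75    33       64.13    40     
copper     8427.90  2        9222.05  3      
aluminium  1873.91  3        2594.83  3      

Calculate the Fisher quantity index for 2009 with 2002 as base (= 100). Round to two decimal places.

132.90

Laspeyres component (base-period weights):
ΣP(2002)Q(2009) = 200.21×4 + 366.40×2 + 71.75×40 + 8427.90×3 + 1873.91×3 = 800.84 + 732.8 + 2870 + 25283.7 + 5621.73 = 35309.07
ΣP(2002)Q(2002) = 200.21×4 + 366.40×2 + 71.75×33 + 8427.90×2 + 1873.91×3 = 800.84 + 732.8 + 2367.75 + 16855.8 + 5621.73 = 26378.92
L = 35309.07 / 26378.92 × 100 = 133.8534
Paasche component (current-period weights):
ΣP(2009)Q(2009) = 273.37×4 + 411.12×2 + 64.13×40 + 9222.05×3 + 2594.83×3 = 1093.48 + 822.24 + 2565.2 + 27666.15 + 7784.49 = 39931.56
ΣP(2009)Q(2002) = 273.37×4 + 411.12×2 + 64.13×33 + 9222.05×2 + 2594.83×3 = 1093.48 + 822.24 + 2116.29 + 18444.1 + 7784.49 = 30260.6
P = 39931.56 / 30260.6 × 100 = 131.9589
Fisher = √(L × P) = √(133.8534 × 131.9589) = 132.9028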